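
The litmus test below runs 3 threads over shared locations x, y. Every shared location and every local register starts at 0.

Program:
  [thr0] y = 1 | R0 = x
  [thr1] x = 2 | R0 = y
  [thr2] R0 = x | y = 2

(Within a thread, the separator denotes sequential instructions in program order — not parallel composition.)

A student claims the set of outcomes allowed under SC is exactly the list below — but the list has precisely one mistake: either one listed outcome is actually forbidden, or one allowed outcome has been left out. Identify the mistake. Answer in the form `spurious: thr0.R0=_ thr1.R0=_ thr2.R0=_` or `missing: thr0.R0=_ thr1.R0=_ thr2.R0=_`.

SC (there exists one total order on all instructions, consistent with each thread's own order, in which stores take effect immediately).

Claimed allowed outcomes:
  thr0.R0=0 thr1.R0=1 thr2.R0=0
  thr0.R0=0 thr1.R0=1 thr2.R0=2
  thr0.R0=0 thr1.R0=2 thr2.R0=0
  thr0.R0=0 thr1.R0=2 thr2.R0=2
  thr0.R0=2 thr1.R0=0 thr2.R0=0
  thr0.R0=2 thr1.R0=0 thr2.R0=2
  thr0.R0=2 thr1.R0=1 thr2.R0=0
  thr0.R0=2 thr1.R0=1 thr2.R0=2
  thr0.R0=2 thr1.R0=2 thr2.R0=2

missing: thr0.R0=2 thr1.R0=2 thr2.R0=0

outcome vector order: (thr0.R0,thr1.R0,thr2.R0)
SC (10): <0 1 0> <0 1 2> <0 2 0> <0 2 2> <2 0 0> <2 0 2> <2 1 0> <2 1 2> <2 2 0> <2 2 2>
SC∖claimed = {<2 2 0>}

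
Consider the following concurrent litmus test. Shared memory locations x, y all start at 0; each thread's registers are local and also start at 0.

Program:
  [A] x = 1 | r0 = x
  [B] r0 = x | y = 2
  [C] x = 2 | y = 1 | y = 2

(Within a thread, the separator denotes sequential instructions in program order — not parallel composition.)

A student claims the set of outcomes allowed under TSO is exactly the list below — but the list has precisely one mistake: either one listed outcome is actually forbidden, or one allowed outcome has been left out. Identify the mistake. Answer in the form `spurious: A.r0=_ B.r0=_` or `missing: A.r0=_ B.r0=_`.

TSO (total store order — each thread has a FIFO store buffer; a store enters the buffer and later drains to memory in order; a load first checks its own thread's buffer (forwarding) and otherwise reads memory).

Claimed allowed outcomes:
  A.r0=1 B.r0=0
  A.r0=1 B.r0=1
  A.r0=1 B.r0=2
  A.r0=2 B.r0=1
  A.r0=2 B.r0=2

missing: A.r0=2 B.r0=0

outcome vector order: (A.r0,B.r0)
[TSO] allowed = {1/0 1/1 1/2 2/0 2/1 2/2}
TSO∖claimed = {2/0}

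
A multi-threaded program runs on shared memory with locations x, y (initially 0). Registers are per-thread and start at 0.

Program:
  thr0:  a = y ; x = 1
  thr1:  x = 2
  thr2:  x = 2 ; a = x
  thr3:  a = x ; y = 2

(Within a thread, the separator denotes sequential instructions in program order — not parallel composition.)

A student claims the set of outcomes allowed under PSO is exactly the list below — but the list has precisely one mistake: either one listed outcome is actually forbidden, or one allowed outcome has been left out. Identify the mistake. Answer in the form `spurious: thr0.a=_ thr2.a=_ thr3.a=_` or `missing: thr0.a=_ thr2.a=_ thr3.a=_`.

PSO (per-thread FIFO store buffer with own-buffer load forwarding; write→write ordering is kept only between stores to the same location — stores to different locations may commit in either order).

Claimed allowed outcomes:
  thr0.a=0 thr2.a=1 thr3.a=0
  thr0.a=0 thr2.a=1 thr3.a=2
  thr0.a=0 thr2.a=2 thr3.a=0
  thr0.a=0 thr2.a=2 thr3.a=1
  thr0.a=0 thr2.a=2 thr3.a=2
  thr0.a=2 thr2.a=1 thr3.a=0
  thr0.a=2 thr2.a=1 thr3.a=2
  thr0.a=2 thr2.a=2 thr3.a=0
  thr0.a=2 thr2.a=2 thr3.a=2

outcome vector order: (thr0.a,thr2.a,thr3.a)
[PSO] allowed = {010; 011; 012; 020; 021; 022; 210; 212; 220; 222}
PSO∖claimed = {011}

missing: thr0.a=0 thr2.a=1 thr3.a=1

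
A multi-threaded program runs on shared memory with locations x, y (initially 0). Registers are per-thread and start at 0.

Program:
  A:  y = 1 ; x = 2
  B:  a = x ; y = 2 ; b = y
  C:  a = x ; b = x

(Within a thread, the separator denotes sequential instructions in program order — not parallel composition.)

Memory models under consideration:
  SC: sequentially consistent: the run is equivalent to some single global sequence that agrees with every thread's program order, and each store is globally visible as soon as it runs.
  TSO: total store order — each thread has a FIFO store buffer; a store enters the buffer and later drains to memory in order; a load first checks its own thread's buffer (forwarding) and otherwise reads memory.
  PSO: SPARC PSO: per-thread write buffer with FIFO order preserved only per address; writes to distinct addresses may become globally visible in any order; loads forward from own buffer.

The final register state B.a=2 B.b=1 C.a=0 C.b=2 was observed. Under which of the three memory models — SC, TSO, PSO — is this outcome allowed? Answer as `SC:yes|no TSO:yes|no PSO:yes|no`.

SC:no TSO:no PSO:yes

outcome vector order: (B.a,B.b,C.a,C.b)
SC: 9 outcomes — {0/1/0/0, 0/1/0/2, 0/1/2/2, 0/2/0/0, 0/2/0/2, 0/2/2/2, 2/2/0/0, 2/2/0/2, 2/2/2/2}
TSO: 9 outcomes — {0/1/0/0, 0/1/0/2, 0/1/2/2, 0/2/0/0, 0/2/0/2, 0/2/2/2, 2/2/0/0, 2/2/0/2, 2/2/2/2}
PSO: 12 outcomes — {0/1/0/0, 0/1/0/2, 0/1/2/2, 0/2/0/0, 0/2/0/2, 0/2/2/2, 2/1/0/0, 2/1/0/2, 2/1/2/2, 2/2/0/0, 2/2/0/2, 2/2/2/2}
target 2/1/0/2 ∈ {PSO}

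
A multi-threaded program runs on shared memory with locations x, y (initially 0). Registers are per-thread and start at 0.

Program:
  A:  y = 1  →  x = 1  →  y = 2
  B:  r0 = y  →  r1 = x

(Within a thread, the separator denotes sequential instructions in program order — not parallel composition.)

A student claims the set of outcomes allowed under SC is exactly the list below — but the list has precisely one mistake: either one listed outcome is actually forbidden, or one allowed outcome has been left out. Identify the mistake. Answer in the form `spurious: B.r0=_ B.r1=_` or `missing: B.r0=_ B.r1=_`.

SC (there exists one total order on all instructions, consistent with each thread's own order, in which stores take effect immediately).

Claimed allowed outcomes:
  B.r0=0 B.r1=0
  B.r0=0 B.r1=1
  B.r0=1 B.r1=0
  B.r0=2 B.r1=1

missing: B.r0=1 B.r1=1

outcome vector order: (B.r0,B.r1)
SC: 5 outcomes — {0/0, 0/1, 1/0, 1/1, 2/1}
SC∖claimed = {1/1}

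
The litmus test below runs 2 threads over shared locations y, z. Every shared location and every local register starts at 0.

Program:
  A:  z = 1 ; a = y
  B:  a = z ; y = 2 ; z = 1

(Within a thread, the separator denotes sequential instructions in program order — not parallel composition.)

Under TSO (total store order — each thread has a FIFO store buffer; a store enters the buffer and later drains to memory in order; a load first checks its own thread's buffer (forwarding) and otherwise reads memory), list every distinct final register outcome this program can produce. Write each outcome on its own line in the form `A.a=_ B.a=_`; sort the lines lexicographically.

outcome vector order: (A.a,B.a)
|TSO outcomes| = 4

A.a=0 B.a=0
A.a=0 B.a=1
A.a=2 B.a=0
A.a=2 B.a=1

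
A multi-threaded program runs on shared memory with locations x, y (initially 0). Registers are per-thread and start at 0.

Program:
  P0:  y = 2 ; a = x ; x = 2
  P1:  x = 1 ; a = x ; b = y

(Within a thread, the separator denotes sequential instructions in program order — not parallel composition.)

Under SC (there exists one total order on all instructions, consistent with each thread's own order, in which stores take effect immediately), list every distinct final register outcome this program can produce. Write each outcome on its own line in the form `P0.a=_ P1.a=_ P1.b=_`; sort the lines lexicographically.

outcome vector order: (P0.a,P1.a,P1.b)
|SC outcomes| = 5

P0.a=0 P1.a=1 P1.b=2
P0.a=0 P1.a=2 P1.b=2
P0.a=1 P1.a=1 P1.b=0
P0.a=1 P1.a=1 P1.b=2
P0.a=1 P1.a=2 P1.b=2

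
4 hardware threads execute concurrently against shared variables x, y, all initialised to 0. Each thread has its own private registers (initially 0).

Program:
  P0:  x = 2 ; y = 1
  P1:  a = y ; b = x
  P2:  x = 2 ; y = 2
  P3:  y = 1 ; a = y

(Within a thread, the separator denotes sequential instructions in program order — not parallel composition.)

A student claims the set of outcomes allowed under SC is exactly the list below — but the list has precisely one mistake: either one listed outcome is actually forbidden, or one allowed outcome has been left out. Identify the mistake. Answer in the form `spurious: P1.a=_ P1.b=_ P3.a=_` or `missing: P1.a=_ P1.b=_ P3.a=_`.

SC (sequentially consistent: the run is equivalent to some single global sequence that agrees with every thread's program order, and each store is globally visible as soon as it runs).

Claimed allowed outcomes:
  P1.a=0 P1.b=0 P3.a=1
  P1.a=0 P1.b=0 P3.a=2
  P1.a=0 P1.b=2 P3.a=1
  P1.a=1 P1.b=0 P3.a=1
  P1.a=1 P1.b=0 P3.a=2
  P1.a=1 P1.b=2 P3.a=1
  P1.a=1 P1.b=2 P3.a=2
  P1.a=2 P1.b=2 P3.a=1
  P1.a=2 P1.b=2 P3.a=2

missing: P1.a=0 P1.b=2 P3.a=2

outcome vector order: (P1.a,P1.b,P3.a)
SC: 10 outcomes — {0/0/1 0/0/2 0/2/1 0/2/2 1/0/1 1/0/2 1/2/1 1/2/2 2/2/1 2/2/2}
SC∖claimed = {0/2/2}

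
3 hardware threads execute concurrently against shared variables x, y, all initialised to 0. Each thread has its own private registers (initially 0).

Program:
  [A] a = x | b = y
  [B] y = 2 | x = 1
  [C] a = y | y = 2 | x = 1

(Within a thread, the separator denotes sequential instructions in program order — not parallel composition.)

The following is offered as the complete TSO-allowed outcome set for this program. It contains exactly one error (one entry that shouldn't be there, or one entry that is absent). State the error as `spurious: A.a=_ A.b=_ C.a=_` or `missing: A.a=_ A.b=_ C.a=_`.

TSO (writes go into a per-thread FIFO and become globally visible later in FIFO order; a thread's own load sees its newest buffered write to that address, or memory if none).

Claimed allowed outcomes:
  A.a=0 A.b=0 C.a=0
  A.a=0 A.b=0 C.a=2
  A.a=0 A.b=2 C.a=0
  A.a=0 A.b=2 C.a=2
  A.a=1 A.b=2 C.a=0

missing: A.a=1 A.b=2 C.a=2

outcome vector order: (A.a,A.b,C.a)
under TSO → <0 0 0>, <0 0 2>, <0 2 0>, <0 2 2>, <1 2 0>, <1 2 2>
TSO∖claimed = {<1 2 2>}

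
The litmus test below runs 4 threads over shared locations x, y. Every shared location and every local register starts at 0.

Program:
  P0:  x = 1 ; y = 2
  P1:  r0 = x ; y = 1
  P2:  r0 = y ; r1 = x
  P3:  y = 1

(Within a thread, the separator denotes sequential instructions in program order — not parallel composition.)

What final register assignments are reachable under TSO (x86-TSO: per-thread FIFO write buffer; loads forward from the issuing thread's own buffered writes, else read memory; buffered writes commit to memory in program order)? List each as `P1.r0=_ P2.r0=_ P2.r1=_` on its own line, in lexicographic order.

P1.r0=0 P2.r0=0 P2.r1=0
P1.r0=0 P2.r0=0 P2.r1=1
P1.r0=0 P2.r0=1 P2.r1=0
P1.r0=0 P2.r0=1 P2.r1=1
P1.r0=0 P2.r0=2 P2.r1=1
P1.r0=1 P2.r0=0 P2.r1=0
P1.r0=1 P2.r0=0 P2.r1=1
P1.r0=1 P2.r0=1 P2.r1=0
P1.r0=1 P2.r0=1 P2.r1=1
P1.r0=1 P2.r0=2 P2.r1=1

outcome vector order: (P1.r0,P2.r0,P2.r1)
|TSO outcomes| = 10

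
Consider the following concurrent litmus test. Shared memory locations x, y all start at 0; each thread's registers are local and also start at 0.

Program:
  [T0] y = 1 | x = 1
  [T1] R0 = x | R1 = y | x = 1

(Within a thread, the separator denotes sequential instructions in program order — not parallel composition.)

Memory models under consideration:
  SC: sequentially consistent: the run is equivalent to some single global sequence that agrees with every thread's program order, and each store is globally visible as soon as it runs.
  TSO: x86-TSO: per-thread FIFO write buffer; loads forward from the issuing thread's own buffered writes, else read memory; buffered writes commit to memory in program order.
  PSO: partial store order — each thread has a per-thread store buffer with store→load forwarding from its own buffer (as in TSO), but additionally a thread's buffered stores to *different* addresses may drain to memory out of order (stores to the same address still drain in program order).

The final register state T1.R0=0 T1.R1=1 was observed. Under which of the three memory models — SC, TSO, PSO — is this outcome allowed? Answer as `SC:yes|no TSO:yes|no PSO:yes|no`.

outcome vector order: (T1.R0,T1.R1)
[SC] allowed = {00 01 11}
[TSO] allowed = {00 01 11}
[PSO] allowed = {00 01 10 11}
target 01 ∈ {SC,TSO,PSO}

SC:yes TSO:yes PSO:yes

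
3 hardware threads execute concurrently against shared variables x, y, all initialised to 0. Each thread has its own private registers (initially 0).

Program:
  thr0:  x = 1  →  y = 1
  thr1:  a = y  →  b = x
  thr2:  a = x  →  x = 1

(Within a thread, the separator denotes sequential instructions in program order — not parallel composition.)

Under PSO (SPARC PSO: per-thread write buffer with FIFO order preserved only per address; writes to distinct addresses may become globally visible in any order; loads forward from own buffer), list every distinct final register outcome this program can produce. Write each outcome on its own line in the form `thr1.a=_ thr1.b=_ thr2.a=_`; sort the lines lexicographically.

thr1.a=0 thr1.b=0 thr2.a=0
thr1.a=0 thr1.b=0 thr2.a=1
thr1.a=0 thr1.b=1 thr2.a=0
thr1.a=0 thr1.b=1 thr2.a=1
thr1.a=1 thr1.b=0 thr2.a=0
thr1.a=1 thr1.b=0 thr2.a=1
thr1.a=1 thr1.b=1 thr2.a=0
thr1.a=1 thr1.b=1 thr2.a=1

outcome vector order: (thr1.a,thr1.b,thr2.a)
|PSO outcomes| = 8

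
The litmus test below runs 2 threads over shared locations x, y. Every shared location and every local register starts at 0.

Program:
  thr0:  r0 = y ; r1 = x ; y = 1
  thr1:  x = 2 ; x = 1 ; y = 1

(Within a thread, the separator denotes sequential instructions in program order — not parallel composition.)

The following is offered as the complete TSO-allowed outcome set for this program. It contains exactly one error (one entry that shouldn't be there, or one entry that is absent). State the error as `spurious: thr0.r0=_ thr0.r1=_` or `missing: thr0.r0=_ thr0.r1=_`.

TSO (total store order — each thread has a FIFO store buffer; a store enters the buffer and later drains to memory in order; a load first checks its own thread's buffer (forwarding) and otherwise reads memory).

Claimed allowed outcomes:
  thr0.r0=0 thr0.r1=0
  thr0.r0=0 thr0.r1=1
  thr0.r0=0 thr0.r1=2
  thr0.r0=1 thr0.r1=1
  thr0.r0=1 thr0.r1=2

spurious: thr0.r0=1 thr0.r1=2

outcome vector order: (thr0.r0,thr0.r1)
TSO (4): 0/0 0/1 0/2 1/1
claimed∖TSO = {1/2}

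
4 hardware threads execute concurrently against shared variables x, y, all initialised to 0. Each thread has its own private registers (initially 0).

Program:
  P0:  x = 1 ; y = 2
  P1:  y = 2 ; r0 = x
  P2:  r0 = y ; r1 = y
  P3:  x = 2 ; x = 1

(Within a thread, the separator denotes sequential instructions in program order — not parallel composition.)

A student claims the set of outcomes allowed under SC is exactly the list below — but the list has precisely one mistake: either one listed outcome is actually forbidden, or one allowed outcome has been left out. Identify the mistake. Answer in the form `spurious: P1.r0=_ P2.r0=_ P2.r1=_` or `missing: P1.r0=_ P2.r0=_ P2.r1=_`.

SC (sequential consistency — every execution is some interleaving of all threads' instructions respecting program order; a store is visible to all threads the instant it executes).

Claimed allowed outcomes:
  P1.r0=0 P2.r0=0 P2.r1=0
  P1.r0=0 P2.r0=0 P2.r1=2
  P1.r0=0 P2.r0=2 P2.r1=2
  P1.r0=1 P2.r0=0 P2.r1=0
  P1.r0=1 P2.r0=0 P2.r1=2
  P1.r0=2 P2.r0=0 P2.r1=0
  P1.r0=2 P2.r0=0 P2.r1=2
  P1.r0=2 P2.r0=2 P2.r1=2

outcome vector order: (P1.r0,P2.r0,P2.r1)
SC: 9 outcomes — {<0 0 0>; <0 0 2>; <0 2 2>; <1 0 0>; <1 0 2>; <1 2 2>; <2 0 0>; <2 0 2>; <2 2 2>}
SC∖claimed = {<1 2 2>}

missing: P1.r0=1 P2.r0=2 P2.r1=2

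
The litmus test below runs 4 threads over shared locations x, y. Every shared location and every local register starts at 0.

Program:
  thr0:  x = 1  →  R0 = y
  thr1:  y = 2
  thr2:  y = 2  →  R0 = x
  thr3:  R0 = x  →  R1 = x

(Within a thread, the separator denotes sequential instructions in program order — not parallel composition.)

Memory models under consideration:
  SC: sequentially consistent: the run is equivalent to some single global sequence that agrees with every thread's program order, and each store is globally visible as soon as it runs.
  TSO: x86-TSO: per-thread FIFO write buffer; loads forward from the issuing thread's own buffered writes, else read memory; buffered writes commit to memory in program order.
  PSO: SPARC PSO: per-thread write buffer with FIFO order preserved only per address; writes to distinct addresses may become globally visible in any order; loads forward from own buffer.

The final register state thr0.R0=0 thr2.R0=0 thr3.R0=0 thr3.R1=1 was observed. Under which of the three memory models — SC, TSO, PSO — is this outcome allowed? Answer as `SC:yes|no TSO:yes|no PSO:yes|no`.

SC:no TSO:yes PSO:yes

outcome vector order: (thr0.R0,thr2.R0,thr3.R0,thr3.R1)
SC: 9 outcomes — {0/1/0/0, 0/1/0/1, 0/1/1/1, 2/0/0/0, 2/0/0/1, 2/0/1/1, 2/1/0/0, 2/1/0/1, 2/1/1/1}
TSO: 12 outcomes — {0/0/0/0, 0/0/0/1, 0/0/1/1, 0/1/0/0, 0/1/0/1, 0/1/1/1, 2/0/0/0, 2/0/0/1, 2/0/1/1, 2/1/0/0, 2/1/0/1, 2/1/1/1}
PSO: 12 outcomes — {0/0/0/0, 0/0/0/1, 0/0/1/1, 0/1/0/0, 0/1/0/1, 0/1/1/1, 2/0/0/0, 2/0/0/1, 2/0/1/1, 2/1/0/0, 2/1/0/1, 2/1/1/1}
target 0/0/0/1 ∈ {TSO,PSO}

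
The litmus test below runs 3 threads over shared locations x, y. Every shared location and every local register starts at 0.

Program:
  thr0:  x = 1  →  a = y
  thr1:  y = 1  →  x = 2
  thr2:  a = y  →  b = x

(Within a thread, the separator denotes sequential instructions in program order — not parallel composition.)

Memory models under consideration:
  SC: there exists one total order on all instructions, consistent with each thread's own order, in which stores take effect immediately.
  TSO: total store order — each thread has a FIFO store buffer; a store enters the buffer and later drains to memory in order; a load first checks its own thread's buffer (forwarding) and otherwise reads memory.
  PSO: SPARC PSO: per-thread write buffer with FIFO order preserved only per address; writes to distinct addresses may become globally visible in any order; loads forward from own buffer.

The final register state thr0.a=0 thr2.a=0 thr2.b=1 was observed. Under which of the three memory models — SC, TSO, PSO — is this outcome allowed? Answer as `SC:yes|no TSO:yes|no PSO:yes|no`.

outcome vector order: (thr0.a,thr2.a,thr2.b)
[SC] allowed = {(0,0,0); (0,0,1); (0,0,2); (0,1,1); (0,1,2); (1,0,0); (1,0,1); (1,0,2); (1,1,0); (1,1,1); (1,1,2)}
[TSO] allowed = {(0,0,0); (0,0,1); (0,0,2); (0,1,0); (0,1,1); (0,1,2); (1,0,0); (1,0,1); (1,0,2); (1,1,0); (1,1,1); (1,1,2)}
[PSO] allowed = {(0,0,0); (0,0,1); (0,0,2); (0,1,0); (0,1,1); (0,1,2); (1,0,0); (1,0,1); (1,0,2); (1,1,0); (1,1,1); (1,1,2)}
target (0,0,1) ∈ {SC,TSO,PSO}

SC:yes TSO:yes PSO:yes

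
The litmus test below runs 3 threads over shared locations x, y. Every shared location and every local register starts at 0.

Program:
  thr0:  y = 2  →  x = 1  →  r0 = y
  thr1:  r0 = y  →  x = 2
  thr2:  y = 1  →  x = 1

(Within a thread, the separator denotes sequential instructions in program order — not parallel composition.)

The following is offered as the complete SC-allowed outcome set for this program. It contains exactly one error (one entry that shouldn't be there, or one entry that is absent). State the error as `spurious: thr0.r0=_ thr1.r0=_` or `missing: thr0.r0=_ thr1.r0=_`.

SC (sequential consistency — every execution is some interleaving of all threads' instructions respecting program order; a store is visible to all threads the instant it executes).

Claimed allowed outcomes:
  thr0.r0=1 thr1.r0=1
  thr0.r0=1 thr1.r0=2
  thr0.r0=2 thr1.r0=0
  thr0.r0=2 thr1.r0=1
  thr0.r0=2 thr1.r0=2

outcome vector order: (thr0.r0,thr1.r0)
SC: 6 outcomes — {10 11 12 20 21 22}
SC∖claimed = {10}

missing: thr0.r0=1 thr1.r0=0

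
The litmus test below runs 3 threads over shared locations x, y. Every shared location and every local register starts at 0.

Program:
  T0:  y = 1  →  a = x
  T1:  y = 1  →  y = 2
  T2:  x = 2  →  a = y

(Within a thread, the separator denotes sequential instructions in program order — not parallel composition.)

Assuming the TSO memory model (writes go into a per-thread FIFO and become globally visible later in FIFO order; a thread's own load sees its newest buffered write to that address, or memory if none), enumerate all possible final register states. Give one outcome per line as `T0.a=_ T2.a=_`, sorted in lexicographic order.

outcome vector order: (T0.a,T2.a)
|TSO outcomes| = 6

T0.a=0 T2.a=0
T0.a=0 T2.a=1
T0.a=0 T2.a=2
T0.a=2 T2.a=0
T0.a=2 T2.a=1
T0.a=2 T2.a=2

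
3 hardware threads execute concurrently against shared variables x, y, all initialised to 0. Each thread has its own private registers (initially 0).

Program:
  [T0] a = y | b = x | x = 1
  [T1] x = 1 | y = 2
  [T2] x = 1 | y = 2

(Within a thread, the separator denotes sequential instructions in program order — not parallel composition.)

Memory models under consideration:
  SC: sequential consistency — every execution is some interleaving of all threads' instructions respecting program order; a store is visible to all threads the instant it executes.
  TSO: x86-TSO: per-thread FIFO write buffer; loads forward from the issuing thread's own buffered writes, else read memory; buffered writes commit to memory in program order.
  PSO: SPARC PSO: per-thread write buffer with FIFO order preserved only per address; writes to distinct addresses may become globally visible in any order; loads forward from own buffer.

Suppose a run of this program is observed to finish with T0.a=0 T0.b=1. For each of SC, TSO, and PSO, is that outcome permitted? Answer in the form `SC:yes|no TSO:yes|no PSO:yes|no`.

SC:yes TSO:yes PSO:yes

outcome vector order: (T0.a,T0.b)
under SC → 00; 01; 21
under TSO → 00; 01; 21
under PSO → 00; 01; 20; 21
target 01 ∈ {SC,TSO,PSO}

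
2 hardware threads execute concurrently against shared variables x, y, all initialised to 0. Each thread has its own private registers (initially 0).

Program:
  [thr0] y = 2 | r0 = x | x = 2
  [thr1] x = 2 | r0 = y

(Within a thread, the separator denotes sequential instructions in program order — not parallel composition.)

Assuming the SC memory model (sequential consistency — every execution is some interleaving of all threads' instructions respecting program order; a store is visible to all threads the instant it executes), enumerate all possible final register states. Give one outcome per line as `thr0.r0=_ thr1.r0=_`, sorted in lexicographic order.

thr0.r0=0 thr1.r0=2
thr0.r0=2 thr1.r0=0
thr0.r0=2 thr1.r0=2

outcome vector order: (thr0.r0,thr1.r0)
|SC outcomes| = 3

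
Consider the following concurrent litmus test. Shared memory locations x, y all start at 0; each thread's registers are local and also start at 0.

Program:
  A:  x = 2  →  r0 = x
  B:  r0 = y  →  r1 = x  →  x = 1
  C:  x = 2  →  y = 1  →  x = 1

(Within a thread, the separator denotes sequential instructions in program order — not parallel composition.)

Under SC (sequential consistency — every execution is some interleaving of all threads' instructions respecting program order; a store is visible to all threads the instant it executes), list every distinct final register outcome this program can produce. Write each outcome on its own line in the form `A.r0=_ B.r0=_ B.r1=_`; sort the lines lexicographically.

outcome vector order: (A.r0,B.r0,B.r1)
|SC outcomes| = 10

A.r0=1 B.r0=0 B.r1=0
A.r0=1 B.r0=0 B.r1=1
A.r0=1 B.r0=0 B.r1=2
A.r0=1 B.r0=1 B.r1=1
A.r0=1 B.r0=1 B.r1=2
A.r0=2 B.r0=0 B.r1=0
A.r0=2 B.r0=0 B.r1=1
A.r0=2 B.r0=0 B.r1=2
A.r0=2 B.r0=1 B.r1=1
A.r0=2 B.r0=1 B.r1=2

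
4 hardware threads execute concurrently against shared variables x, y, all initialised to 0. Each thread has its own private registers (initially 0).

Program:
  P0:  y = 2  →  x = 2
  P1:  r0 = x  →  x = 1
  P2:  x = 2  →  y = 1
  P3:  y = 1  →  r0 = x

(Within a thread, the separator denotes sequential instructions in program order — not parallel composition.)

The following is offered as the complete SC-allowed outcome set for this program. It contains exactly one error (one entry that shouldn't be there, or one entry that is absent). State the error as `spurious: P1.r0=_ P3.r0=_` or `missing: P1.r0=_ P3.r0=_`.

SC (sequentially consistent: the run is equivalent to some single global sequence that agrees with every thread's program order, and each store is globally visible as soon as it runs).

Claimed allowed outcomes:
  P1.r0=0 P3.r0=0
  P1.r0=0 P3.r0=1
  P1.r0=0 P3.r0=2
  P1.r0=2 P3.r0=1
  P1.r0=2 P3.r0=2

outcome vector order: (P1.r0,P3.r0)
SC: 6 outcomes — {00; 01; 02; 20; 21; 22}
SC∖claimed = {20}

missing: P1.r0=2 P3.r0=0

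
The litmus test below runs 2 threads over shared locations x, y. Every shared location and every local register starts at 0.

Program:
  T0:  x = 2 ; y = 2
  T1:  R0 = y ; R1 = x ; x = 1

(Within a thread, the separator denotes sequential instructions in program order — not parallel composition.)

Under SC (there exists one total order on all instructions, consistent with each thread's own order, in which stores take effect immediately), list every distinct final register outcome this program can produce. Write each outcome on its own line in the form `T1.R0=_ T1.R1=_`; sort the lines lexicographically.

outcome vector order: (T1.R0,T1.R1)
|SC outcomes| = 3

T1.R0=0 T1.R1=0
T1.R0=0 T1.R1=2
T1.R0=2 T1.R1=2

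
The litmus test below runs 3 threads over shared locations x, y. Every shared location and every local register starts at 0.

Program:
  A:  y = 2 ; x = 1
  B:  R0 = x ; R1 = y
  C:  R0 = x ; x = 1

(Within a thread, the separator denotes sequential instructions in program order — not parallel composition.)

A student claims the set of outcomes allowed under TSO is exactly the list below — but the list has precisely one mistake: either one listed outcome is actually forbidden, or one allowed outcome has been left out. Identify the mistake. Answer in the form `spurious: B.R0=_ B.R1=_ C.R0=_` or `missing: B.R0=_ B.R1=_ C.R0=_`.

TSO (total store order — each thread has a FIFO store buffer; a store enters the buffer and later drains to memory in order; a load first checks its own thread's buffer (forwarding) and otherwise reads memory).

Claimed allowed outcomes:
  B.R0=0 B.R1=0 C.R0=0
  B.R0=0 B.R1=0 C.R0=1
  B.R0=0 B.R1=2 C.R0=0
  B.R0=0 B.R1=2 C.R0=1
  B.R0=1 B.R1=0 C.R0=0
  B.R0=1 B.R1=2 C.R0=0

missing: B.R0=1 B.R1=2 C.R0=1

outcome vector order: (B.R0,B.R1,C.R0)
TSO: 7 outcomes — {(0,0,0), (0,0,1), (0,2,0), (0,2,1), (1,0,0), (1,2,0), (1,2,1)}
TSO∖claimed = {(1,2,1)}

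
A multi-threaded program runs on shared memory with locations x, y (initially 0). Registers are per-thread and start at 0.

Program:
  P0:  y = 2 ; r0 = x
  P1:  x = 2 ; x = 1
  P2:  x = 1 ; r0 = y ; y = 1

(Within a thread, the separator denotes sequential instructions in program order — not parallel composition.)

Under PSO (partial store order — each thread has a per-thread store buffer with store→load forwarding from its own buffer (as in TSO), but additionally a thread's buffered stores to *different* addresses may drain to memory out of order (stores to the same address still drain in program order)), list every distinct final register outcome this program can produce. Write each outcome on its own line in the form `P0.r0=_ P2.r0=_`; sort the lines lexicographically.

outcome vector order: (P0.r0,P2.r0)
|PSO outcomes| = 6

P0.r0=0 P2.r0=0
P0.r0=0 P2.r0=2
P0.r0=1 P2.r0=0
P0.r0=1 P2.r0=2
P0.r0=2 P2.r0=0
P0.r0=2 P2.r0=2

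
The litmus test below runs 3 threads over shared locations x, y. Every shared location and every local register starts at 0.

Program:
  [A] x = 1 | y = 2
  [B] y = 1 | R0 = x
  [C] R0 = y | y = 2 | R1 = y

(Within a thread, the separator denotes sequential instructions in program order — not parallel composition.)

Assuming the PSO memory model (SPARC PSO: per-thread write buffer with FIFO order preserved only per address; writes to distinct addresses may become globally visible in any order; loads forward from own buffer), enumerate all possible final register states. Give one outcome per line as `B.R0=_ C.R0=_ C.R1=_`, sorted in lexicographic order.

B.R0=0 C.R0=0 C.R1=1
B.R0=0 C.R0=0 C.R1=2
B.R0=0 C.R0=1 C.R1=2
B.R0=0 C.R0=2 C.R1=1
B.R0=0 C.R0=2 C.R1=2
B.R0=1 C.R0=0 C.R1=1
B.R0=1 C.R0=0 C.R1=2
B.R0=1 C.R0=1 C.R1=2
B.R0=1 C.R0=2 C.R1=1
B.R0=1 C.R0=2 C.R1=2

outcome vector order: (B.R0,C.R0,C.R1)
|PSO outcomes| = 10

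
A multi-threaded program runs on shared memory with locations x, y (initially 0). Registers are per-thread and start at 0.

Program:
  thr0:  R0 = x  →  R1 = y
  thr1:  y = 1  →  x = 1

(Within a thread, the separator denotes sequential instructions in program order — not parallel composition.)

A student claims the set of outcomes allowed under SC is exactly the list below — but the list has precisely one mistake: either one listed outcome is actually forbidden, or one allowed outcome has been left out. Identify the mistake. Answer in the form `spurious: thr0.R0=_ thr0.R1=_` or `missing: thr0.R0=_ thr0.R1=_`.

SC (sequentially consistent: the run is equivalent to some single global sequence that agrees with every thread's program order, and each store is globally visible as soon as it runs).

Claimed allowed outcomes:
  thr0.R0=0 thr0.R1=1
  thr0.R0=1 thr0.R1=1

outcome vector order: (thr0.R0,thr0.R1)
SC: 3 outcomes — {(0,0); (0,1); (1,1)}
SC∖claimed = {(0,0)}

missing: thr0.R0=0 thr0.R1=0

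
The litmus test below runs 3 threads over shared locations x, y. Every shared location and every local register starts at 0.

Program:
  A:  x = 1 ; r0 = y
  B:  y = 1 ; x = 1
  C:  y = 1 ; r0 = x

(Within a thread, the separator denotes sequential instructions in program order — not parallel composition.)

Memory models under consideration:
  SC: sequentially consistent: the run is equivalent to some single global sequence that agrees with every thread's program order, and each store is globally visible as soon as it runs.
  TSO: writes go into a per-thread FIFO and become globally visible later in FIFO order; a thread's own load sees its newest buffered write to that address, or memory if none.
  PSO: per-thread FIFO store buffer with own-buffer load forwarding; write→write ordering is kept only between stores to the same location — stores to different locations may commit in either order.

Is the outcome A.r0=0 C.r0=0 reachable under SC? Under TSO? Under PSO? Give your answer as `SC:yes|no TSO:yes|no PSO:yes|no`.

SC:no TSO:yes PSO:yes

outcome vector order: (A.r0,C.r0)
[SC] allowed = {01, 10, 11}
[TSO] allowed = {00, 01, 10, 11}
[PSO] allowed = {00, 01, 10, 11}
target 00 ∈ {TSO,PSO}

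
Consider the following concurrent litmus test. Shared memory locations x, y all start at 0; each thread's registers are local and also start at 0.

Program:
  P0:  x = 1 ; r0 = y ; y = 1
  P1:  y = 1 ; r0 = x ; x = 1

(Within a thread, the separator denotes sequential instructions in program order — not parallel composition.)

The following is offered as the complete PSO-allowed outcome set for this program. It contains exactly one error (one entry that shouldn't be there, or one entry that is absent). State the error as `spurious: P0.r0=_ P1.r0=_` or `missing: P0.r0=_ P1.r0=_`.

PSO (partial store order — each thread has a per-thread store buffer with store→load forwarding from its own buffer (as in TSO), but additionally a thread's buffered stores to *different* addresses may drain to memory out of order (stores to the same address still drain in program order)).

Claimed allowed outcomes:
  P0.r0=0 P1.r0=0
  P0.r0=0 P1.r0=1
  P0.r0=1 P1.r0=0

missing: P0.r0=1 P1.r0=1

outcome vector order: (P0.r0,P1.r0)
[PSO] allowed = {0/0 0/1 1/0 1/1}
PSO∖claimed = {1/1}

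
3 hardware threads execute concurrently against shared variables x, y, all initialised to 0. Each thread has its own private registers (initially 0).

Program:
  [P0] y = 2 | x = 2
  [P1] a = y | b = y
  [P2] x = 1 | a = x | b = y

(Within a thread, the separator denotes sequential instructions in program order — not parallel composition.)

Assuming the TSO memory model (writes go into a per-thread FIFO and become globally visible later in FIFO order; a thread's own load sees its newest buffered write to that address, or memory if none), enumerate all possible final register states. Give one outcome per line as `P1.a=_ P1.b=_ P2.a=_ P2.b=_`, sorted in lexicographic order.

outcome vector order: (P1.a,P1.b,P2.a,P2.b)
|TSO outcomes| = 9

P1.a=0 P1.b=0 P2.a=1 P2.b=0
P1.a=0 P1.b=0 P2.a=1 P2.b=2
P1.a=0 P1.b=0 P2.a=2 P2.b=2
P1.a=0 P1.b=2 P2.a=1 P2.b=0
P1.a=0 P1.b=2 P2.a=1 P2.b=2
P1.a=0 P1.b=2 P2.a=2 P2.b=2
P1.a=2 P1.b=2 P2.a=1 P2.b=0
P1.a=2 P1.b=2 P2.a=1 P2.b=2
P1.a=2 P1.b=2 P2.a=2 P2.b=2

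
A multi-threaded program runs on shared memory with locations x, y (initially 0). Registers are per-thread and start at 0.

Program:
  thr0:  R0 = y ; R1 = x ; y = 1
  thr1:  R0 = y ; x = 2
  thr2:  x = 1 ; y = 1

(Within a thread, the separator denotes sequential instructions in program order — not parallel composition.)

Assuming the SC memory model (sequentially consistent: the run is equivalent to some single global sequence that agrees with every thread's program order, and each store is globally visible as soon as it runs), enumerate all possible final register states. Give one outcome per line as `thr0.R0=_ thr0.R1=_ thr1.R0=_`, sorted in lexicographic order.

outcome vector order: (thr0.R0,thr0.R1,thr1.R0)
|SC outcomes| = 10

thr0.R0=0 thr0.R1=0 thr1.R0=0
thr0.R0=0 thr0.R1=0 thr1.R0=1
thr0.R0=0 thr0.R1=1 thr1.R0=0
thr0.R0=0 thr0.R1=1 thr1.R0=1
thr0.R0=0 thr0.R1=2 thr1.R0=0
thr0.R0=0 thr0.R1=2 thr1.R0=1
thr0.R0=1 thr0.R1=1 thr1.R0=0
thr0.R0=1 thr0.R1=1 thr1.R0=1
thr0.R0=1 thr0.R1=2 thr1.R0=0
thr0.R0=1 thr0.R1=2 thr1.R0=1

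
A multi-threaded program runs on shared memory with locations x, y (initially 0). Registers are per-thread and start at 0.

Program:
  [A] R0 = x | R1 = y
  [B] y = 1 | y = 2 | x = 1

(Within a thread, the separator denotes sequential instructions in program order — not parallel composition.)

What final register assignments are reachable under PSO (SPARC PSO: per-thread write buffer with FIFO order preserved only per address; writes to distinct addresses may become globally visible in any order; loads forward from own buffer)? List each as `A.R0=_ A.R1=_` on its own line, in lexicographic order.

outcome vector order: (A.R0,A.R1)
|PSO outcomes| = 6

A.R0=0 A.R1=0
A.R0=0 A.R1=1
A.R0=0 A.R1=2
A.R0=1 A.R1=0
A.R0=1 A.R1=1
A.R0=1 A.R1=2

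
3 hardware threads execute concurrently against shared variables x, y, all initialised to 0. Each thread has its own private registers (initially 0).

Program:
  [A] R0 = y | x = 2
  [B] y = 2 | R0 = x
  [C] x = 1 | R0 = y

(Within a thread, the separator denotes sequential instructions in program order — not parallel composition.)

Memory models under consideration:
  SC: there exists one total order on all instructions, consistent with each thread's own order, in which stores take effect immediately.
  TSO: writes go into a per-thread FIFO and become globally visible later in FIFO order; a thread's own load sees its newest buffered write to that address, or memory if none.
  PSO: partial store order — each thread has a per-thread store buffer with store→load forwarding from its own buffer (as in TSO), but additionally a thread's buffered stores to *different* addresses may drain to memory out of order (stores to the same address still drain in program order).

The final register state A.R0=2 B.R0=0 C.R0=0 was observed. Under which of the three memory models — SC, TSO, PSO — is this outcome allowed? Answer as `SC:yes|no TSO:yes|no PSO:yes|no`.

SC:no TSO:yes PSO:yes

outcome vector order: (A.R0,B.R0,C.R0)
SC: 10 outcomes — {0/0/2, 0/1/0, 0/1/2, 0/2/0, 0/2/2, 2/0/2, 2/1/0, 2/1/2, 2/2/0, 2/2/2}
TSO: 12 outcomes — {0/0/0, 0/0/2, 0/1/0, 0/1/2, 0/2/0, 0/2/2, 2/0/0, 2/0/2, 2/1/0, 2/1/2, 2/2/0, 2/2/2}
PSO: 12 outcomes — {0/0/0, 0/0/2, 0/1/0, 0/1/2, 0/2/0, 0/2/2, 2/0/0, 2/0/2, 2/1/0, 2/1/2, 2/2/0, 2/2/2}
target 2/0/0 ∈ {TSO,PSO}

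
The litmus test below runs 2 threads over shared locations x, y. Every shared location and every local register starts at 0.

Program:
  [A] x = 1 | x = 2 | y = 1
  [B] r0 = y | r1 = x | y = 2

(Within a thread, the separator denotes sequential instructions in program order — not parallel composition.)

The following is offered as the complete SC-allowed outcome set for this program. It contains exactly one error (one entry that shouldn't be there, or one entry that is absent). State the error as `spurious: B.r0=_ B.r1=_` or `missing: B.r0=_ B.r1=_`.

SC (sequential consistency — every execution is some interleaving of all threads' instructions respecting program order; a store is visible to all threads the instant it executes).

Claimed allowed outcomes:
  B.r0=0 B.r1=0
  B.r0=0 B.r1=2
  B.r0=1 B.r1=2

missing: B.r0=0 B.r1=1

outcome vector order: (B.r0,B.r1)
SC: 4 outcomes — {(0,0); (0,1); (0,2); (1,2)}
SC∖claimed = {(0,1)}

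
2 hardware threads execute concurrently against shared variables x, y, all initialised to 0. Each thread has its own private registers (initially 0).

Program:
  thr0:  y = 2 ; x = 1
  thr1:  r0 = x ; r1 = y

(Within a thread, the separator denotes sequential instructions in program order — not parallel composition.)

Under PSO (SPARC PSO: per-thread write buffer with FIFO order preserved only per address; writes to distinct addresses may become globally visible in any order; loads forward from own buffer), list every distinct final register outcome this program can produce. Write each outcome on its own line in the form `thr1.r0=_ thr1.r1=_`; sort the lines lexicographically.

thr1.r0=0 thr1.r1=0
thr1.r0=0 thr1.r1=2
thr1.r0=1 thr1.r1=0
thr1.r0=1 thr1.r1=2

outcome vector order: (thr1.r0,thr1.r1)
|PSO outcomes| = 4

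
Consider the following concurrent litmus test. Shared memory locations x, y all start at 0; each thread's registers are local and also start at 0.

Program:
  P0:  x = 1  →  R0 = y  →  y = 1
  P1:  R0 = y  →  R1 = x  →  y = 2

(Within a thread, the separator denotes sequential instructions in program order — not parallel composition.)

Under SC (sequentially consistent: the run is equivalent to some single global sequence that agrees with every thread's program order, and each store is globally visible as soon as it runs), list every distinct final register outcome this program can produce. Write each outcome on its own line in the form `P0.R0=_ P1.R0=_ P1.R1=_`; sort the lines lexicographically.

P0.R0=0 P1.R0=0 P1.R1=0
P0.R0=0 P1.R0=0 P1.R1=1
P0.R0=0 P1.R0=1 P1.R1=1
P0.R0=2 P1.R0=0 P1.R1=0
P0.R0=2 P1.R0=0 P1.R1=1

outcome vector order: (P0.R0,P1.R0,P1.R1)
|SC outcomes| = 5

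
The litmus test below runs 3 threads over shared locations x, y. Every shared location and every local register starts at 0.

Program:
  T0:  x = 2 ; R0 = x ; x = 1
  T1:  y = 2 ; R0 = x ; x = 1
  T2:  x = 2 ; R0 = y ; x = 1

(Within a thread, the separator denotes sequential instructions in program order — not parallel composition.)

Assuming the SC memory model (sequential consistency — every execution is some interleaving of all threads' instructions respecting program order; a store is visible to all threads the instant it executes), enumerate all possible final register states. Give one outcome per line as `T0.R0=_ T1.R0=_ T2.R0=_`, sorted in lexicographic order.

outcome vector order: (T0.R0,T1.R0,T2.R0)
|SC outcomes| = 10

T0.R0=1 T1.R0=0 T2.R0=2
T0.R0=1 T1.R0=1 T2.R0=0
T0.R0=1 T1.R0=1 T2.R0=2
T0.R0=1 T1.R0=2 T2.R0=0
T0.R0=1 T1.R0=2 T2.R0=2
T0.R0=2 T1.R0=0 T2.R0=2
T0.R0=2 T1.R0=1 T2.R0=0
T0.R0=2 T1.R0=1 T2.R0=2
T0.R0=2 T1.R0=2 T2.R0=0
T0.R0=2 T1.R0=2 T2.R0=2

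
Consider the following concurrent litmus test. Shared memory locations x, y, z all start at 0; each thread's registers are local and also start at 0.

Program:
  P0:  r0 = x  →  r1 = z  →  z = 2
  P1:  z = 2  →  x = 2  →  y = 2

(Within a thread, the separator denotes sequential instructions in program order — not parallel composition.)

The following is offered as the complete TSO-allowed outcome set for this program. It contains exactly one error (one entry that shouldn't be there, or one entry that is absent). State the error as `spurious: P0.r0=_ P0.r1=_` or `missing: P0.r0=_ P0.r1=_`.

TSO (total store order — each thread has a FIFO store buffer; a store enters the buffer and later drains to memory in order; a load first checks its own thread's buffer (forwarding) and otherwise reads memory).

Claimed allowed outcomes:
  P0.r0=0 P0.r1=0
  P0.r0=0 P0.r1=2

outcome vector order: (P0.r0,P0.r1)
TSO: 3 outcomes — {00; 02; 22}
TSO∖claimed = {22}

missing: P0.r0=2 P0.r1=2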